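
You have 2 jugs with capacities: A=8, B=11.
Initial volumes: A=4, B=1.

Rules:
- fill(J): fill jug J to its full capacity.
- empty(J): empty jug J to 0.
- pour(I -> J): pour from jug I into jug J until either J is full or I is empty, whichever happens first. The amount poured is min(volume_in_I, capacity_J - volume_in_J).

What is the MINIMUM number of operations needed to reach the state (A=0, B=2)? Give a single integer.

BFS from (A=4, B=1). One shortest path:
  1. pour(A -> B) -> (A=0 B=5)
  2. fill(A) -> (A=8 B=5)
  3. pour(A -> B) -> (A=2 B=11)
  4. empty(B) -> (A=2 B=0)
  5. pour(A -> B) -> (A=0 B=2)
Reached target in 5 moves.

Answer: 5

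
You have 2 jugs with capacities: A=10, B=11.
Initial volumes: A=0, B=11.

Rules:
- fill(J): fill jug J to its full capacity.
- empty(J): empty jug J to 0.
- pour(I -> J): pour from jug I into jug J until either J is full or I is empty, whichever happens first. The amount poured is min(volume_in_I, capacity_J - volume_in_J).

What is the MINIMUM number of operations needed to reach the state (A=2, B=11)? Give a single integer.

Answer: 8

Derivation:
BFS from (A=0, B=11). One shortest path:
  1. pour(B -> A) -> (A=10 B=1)
  2. empty(A) -> (A=0 B=1)
  3. pour(B -> A) -> (A=1 B=0)
  4. fill(B) -> (A=1 B=11)
  5. pour(B -> A) -> (A=10 B=2)
  6. empty(A) -> (A=0 B=2)
  7. pour(B -> A) -> (A=2 B=0)
  8. fill(B) -> (A=2 B=11)
Reached target in 8 moves.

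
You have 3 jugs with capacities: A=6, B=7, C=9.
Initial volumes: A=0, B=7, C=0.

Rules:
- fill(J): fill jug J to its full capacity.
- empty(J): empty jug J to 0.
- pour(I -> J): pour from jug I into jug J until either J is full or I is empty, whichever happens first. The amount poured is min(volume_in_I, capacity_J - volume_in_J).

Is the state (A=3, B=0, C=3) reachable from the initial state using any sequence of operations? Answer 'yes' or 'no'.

Answer: yes

Derivation:
BFS from (A=0, B=7, C=0):
  1. fill(A) -> (A=6 B=7 C=0)
  2. pour(A -> C) -> (A=0 B=7 C=6)
  3. pour(B -> A) -> (A=6 B=1 C=6)
  4. pour(A -> C) -> (A=3 B=1 C=9)
  5. pour(C -> B) -> (A=3 B=7 C=3)
  6. empty(B) -> (A=3 B=0 C=3)
Target reached → yes.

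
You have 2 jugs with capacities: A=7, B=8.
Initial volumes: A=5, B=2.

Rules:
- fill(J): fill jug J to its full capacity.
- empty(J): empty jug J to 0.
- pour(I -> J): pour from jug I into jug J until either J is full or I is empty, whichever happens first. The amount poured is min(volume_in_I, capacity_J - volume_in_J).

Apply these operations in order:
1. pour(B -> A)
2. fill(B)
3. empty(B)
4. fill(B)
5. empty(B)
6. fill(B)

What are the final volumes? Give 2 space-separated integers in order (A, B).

Answer: 7 8

Derivation:
Step 1: pour(B -> A) -> (A=7 B=0)
Step 2: fill(B) -> (A=7 B=8)
Step 3: empty(B) -> (A=7 B=0)
Step 4: fill(B) -> (A=7 B=8)
Step 5: empty(B) -> (A=7 B=0)
Step 6: fill(B) -> (A=7 B=8)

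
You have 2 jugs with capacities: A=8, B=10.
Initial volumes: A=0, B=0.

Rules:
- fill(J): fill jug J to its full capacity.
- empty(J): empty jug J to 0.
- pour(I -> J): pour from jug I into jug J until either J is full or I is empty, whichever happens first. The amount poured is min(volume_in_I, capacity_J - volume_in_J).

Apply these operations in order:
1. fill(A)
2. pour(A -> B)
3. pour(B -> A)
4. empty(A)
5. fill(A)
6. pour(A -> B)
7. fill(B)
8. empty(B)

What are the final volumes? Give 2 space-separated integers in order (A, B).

Answer: 0 0

Derivation:
Step 1: fill(A) -> (A=8 B=0)
Step 2: pour(A -> B) -> (A=0 B=8)
Step 3: pour(B -> A) -> (A=8 B=0)
Step 4: empty(A) -> (A=0 B=0)
Step 5: fill(A) -> (A=8 B=0)
Step 6: pour(A -> B) -> (A=0 B=8)
Step 7: fill(B) -> (A=0 B=10)
Step 8: empty(B) -> (A=0 B=0)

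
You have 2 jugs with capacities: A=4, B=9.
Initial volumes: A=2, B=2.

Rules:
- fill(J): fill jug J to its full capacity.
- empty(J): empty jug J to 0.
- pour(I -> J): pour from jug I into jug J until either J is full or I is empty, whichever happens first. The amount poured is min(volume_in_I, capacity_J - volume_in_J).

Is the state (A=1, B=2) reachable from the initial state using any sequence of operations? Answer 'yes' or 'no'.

Answer: no

Derivation:
BFS explored all 27 reachable states.
Reachable set includes: (0,0), (0,1), (0,2), (0,3), (0,4), (0,5), (0,6), (0,7), (0,8), (0,9), (1,0), (1,9) ...
Target (A=1, B=2) not in reachable set → no.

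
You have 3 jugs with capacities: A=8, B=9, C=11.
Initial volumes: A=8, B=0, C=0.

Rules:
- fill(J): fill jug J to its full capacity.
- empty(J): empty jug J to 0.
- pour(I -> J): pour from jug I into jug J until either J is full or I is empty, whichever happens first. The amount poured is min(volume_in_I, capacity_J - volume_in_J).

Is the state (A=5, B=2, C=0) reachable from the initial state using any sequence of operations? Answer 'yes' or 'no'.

Answer: yes

Derivation:
BFS from (A=8, B=0, C=0):
  1. pour(A -> C) -> (A=0 B=0 C=8)
  2. fill(A) -> (A=8 B=0 C=8)
  3. pour(A -> C) -> (A=5 B=0 C=11)
  4. pour(C -> B) -> (A=5 B=9 C=2)
  5. empty(B) -> (A=5 B=0 C=2)
  6. pour(C -> B) -> (A=5 B=2 C=0)
Target reached → yes.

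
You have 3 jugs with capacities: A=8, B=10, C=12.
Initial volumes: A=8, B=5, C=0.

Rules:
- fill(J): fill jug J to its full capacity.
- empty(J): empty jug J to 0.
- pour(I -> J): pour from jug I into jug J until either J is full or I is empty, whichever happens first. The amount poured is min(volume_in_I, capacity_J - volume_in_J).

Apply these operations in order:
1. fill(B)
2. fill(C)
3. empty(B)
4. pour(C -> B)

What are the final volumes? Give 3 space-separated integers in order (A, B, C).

Step 1: fill(B) -> (A=8 B=10 C=0)
Step 2: fill(C) -> (A=8 B=10 C=12)
Step 3: empty(B) -> (A=8 B=0 C=12)
Step 4: pour(C -> B) -> (A=8 B=10 C=2)

Answer: 8 10 2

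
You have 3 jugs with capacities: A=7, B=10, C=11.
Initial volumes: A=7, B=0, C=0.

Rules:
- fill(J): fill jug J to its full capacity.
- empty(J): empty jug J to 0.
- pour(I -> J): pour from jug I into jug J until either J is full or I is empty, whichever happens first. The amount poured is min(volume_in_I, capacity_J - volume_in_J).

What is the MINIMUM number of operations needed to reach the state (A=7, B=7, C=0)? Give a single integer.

BFS from (A=7, B=0, C=0). One shortest path:
  1. pour(A -> B) -> (A=0 B=7 C=0)
  2. fill(A) -> (A=7 B=7 C=0)
Reached target in 2 moves.

Answer: 2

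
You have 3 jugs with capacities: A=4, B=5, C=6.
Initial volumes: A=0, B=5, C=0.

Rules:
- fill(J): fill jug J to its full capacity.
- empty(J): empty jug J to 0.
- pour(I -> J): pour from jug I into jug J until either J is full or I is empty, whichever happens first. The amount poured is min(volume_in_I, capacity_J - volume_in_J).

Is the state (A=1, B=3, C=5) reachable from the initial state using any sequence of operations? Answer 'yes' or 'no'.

Answer: no

Derivation:
BFS explored all 150 reachable states.
Reachable set includes: (0,0,0), (0,0,1), (0,0,2), (0,0,3), (0,0,4), (0,0,5), (0,0,6), (0,1,0), (0,1,1), (0,1,2), (0,1,3), (0,1,4) ...
Target (A=1, B=3, C=5) not in reachable set → no.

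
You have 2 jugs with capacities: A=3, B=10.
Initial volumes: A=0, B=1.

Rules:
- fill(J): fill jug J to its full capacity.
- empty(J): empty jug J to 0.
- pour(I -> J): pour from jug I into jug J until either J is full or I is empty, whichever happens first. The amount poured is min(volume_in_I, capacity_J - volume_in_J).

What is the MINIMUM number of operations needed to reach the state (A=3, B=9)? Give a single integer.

BFS from (A=0, B=1). One shortest path:
  1. fill(A) -> (A=3 B=1)
  2. empty(B) -> (A=3 B=0)
  3. pour(A -> B) -> (A=0 B=3)
  4. fill(A) -> (A=3 B=3)
  5. pour(A -> B) -> (A=0 B=6)
  6. fill(A) -> (A=3 B=6)
  7. pour(A -> B) -> (A=0 B=9)
  8. fill(A) -> (A=3 B=9)
Reached target in 8 moves.

Answer: 8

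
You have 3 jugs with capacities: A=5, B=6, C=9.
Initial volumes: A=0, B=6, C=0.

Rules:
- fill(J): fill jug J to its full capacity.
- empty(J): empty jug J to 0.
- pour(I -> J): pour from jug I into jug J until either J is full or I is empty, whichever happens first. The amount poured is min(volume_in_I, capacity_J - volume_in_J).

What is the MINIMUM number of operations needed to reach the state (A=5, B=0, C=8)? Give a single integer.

BFS from (A=0, B=6, C=0). One shortest path:
  1. fill(A) -> (A=5 B=6 C=0)
  2. empty(B) -> (A=5 B=0 C=0)
  3. fill(C) -> (A=5 B=0 C=9)
  4. pour(A -> B) -> (A=0 B=5 C=9)
  5. fill(A) -> (A=5 B=5 C=9)
  6. pour(C -> B) -> (A=5 B=6 C=8)
  7. empty(B) -> (A=5 B=0 C=8)
Reached target in 7 moves.

Answer: 7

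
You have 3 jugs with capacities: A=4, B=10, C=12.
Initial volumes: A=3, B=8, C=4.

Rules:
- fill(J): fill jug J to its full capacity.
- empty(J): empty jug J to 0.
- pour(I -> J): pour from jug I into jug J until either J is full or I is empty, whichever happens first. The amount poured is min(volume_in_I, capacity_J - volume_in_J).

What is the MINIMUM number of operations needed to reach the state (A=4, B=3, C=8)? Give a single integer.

BFS from (A=3, B=8, C=4). One shortest path:
  1. pour(A -> C) -> (A=0 B=8 C=7)
  2. pour(B -> C) -> (A=0 B=3 C=12)
  3. pour(C -> A) -> (A=4 B=3 C=8)
Reached target in 3 moves.

Answer: 3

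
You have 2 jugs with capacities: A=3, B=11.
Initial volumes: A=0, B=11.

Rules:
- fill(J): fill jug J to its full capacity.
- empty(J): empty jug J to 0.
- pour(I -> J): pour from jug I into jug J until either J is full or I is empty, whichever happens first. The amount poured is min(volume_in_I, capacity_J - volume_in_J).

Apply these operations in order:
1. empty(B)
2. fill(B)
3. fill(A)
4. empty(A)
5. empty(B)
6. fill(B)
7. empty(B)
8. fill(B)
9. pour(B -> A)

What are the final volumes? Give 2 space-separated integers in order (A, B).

Step 1: empty(B) -> (A=0 B=0)
Step 2: fill(B) -> (A=0 B=11)
Step 3: fill(A) -> (A=3 B=11)
Step 4: empty(A) -> (A=0 B=11)
Step 5: empty(B) -> (A=0 B=0)
Step 6: fill(B) -> (A=0 B=11)
Step 7: empty(B) -> (A=0 B=0)
Step 8: fill(B) -> (A=0 B=11)
Step 9: pour(B -> A) -> (A=3 B=8)

Answer: 3 8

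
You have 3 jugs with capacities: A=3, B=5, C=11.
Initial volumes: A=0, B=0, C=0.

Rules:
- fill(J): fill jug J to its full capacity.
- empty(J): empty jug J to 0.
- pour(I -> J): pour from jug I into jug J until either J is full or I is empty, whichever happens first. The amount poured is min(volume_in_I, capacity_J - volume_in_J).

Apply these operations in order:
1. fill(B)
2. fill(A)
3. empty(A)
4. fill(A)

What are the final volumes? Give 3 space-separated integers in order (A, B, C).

Step 1: fill(B) -> (A=0 B=5 C=0)
Step 2: fill(A) -> (A=3 B=5 C=0)
Step 3: empty(A) -> (A=0 B=5 C=0)
Step 4: fill(A) -> (A=3 B=5 C=0)

Answer: 3 5 0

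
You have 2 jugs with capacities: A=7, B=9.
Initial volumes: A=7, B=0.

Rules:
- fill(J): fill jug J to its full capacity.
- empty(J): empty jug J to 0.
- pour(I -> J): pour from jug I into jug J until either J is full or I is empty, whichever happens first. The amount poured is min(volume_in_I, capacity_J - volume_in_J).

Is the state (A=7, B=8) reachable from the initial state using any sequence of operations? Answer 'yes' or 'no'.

BFS from (A=7, B=0):
  1. empty(A) -> (A=0 B=0)
  2. fill(B) -> (A=0 B=9)
  3. pour(B -> A) -> (A=7 B=2)
  4. empty(A) -> (A=0 B=2)
  5. pour(B -> A) -> (A=2 B=0)
  6. fill(B) -> (A=2 B=9)
  7. pour(B -> A) -> (A=7 B=4)
  8. empty(A) -> (A=0 B=4)
  9. pour(B -> A) -> (A=4 B=0)
  10. fill(B) -> (A=4 B=9)
  11. pour(B -> A) -> (A=7 B=6)
  12. empty(A) -> (A=0 B=6)
  13. pour(B -> A) -> (A=6 B=0)
  14. fill(B) -> (A=6 B=9)
  15. pour(B -> A) -> (A=7 B=8)
Target reached → yes.

Answer: yes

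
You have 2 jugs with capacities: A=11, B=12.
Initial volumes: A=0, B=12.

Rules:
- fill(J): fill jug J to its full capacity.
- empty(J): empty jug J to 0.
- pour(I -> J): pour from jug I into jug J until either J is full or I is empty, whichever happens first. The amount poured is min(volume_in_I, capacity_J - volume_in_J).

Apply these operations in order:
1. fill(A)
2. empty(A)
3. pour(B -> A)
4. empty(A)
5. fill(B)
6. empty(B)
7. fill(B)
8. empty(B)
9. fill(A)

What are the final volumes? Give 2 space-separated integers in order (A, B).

Answer: 11 0

Derivation:
Step 1: fill(A) -> (A=11 B=12)
Step 2: empty(A) -> (A=0 B=12)
Step 3: pour(B -> A) -> (A=11 B=1)
Step 4: empty(A) -> (A=0 B=1)
Step 5: fill(B) -> (A=0 B=12)
Step 6: empty(B) -> (A=0 B=0)
Step 7: fill(B) -> (A=0 B=12)
Step 8: empty(B) -> (A=0 B=0)
Step 9: fill(A) -> (A=11 B=0)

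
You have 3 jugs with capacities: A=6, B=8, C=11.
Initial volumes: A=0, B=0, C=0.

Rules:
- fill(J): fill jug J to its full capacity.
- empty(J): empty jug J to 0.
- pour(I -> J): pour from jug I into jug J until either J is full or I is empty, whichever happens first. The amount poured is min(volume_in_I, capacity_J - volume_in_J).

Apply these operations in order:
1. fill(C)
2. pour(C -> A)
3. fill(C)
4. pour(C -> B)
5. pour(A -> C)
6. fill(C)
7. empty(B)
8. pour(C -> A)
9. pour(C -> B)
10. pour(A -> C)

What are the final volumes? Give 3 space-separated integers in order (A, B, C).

Step 1: fill(C) -> (A=0 B=0 C=11)
Step 2: pour(C -> A) -> (A=6 B=0 C=5)
Step 3: fill(C) -> (A=6 B=0 C=11)
Step 4: pour(C -> B) -> (A=6 B=8 C=3)
Step 5: pour(A -> C) -> (A=0 B=8 C=9)
Step 6: fill(C) -> (A=0 B=8 C=11)
Step 7: empty(B) -> (A=0 B=0 C=11)
Step 8: pour(C -> A) -> (A=6 B=0 C=5)
Step 9: pour(C -> B) -> (A=6 B=5 C=0)
Step 10: pour(A -> C) -> (A=0 B=5 C=6)

Answer: 0 5 6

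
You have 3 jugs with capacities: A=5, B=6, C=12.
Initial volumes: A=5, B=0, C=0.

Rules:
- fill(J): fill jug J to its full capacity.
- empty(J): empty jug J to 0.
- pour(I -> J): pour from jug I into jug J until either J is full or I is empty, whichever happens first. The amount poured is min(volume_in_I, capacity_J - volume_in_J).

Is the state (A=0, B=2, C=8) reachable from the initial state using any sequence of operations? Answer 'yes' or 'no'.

Answer: yes

Derivation:
BFS from (A=5, B=0, C=0):
  1. pour(A -> B) -> (A=0 B=5 C=0)
  2. fill(A) -> (A=5 B=5 C=0)
  3. pour(A -> B) -> (A=4 B=6 C=0)
  4. pour(A -> C) -> (A=0 B=6 C=4)
  5. pour(B -> A) -> (A=5 B=1 C=4)
  6. pour(A -> C) -> (A=0 B=1 C=9)
  7. pour(B -> A) -> (A=1 B=0 C=9)
  8. pour(C -> B) -> (A=1 B=6 C=3)
  9. pour(B -> A) -> (A=5 B=2 C=3)
  10. pour(A -> C) -> (A=0 B=2 C=8)
Target reached → yes.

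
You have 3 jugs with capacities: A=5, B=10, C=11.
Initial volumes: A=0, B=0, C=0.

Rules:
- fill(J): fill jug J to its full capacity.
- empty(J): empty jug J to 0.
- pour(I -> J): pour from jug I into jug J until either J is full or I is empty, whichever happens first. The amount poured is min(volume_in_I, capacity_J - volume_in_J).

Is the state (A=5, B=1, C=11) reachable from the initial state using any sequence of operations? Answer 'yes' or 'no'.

BFS from (A=0, B=0, C=0):
  1. fill(A) -> (A=5 B=0 C=0)
  2. fill(C) -> (A=5 B=0 C=11)
  3. pour(C -> B) -> (A=5 B=10 C=1)
  4. empty(B) -> (A=5 B=0 C=1)
  5. pour(C -> B) -> (A=5 B=1 C=0)
  6. fill(C) -> (A=5 B=1 C=11)
Target reached → yes.

Answer: yes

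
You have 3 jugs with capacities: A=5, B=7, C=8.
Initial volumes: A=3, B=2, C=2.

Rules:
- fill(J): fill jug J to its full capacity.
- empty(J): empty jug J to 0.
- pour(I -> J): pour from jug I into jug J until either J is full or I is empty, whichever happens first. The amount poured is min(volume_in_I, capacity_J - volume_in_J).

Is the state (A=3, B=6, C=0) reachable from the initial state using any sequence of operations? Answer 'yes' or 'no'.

BFS from (A=3, B=2, C=2):
  1. fill(A) -> (A=5 B=2 C=2)
  2. pour(A -> B) -> (A=0 B=7 C=2)
  3. pour(B -> C) -> (A=0 B=1 C=8)
  4. pour(C -> A) -> (A=5 B=1 C=3)
  5. pour(A -> B) -> (A=0 B=6 C=3)
  6. pour(C -> A) -> (A=3 B=6 C=0)
Target reached → yes.

Answer: yes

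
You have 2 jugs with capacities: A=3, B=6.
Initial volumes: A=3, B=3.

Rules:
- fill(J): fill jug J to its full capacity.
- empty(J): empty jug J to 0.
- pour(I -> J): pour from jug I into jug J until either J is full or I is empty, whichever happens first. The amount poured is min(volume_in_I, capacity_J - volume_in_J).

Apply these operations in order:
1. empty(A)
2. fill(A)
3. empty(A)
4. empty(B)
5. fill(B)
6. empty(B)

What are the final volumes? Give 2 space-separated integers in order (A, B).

Answer: 0 0

Derivation:
Step 1: empty(A) -> (A=0 B=3)
Step 2: fill(A) -> (A=3 B=3)
Step 3: empty(A) -> (A=0 B=3)
Step 4: empty(B) -> (A=0 B=0)
Step 5: fill(B) -> (A=0 B=6)
Step 6: empty(B) -> (A=0 B=0)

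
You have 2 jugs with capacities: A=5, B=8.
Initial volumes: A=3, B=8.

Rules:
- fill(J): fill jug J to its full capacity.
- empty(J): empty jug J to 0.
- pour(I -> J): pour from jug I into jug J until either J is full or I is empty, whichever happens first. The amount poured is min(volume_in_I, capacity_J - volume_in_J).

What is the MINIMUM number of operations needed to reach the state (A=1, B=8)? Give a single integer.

Answer: 6

Derivation:
BFS from (A=3, B=8). One shortest path:
  1. pour(B -> A) -> (A=5 B=6)
  2. empty(A) -> (A=0 B=6)
  3. pour(B -> A) -> (A=5 B=1)
  4. empty(A) -> (A=0 B=1)
  5. pour(B -> A) -> (A=1 B=0)
  6. fill(B) -> (A=1 B=8)
Reached target in 6 moves.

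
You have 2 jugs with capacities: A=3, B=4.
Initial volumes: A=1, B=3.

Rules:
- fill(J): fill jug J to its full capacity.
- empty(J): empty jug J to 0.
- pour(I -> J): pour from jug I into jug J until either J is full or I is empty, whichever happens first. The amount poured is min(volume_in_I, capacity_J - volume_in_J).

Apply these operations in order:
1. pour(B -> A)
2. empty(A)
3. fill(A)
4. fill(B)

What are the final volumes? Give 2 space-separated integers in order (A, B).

Answer: 3 4

Derivation:
Step 1: pour(B -> A) -> (A=3 B=1)
Step 2: empty(A) -> (A=0 B=1)
Step 3: fill(A) -> (A=3 B=1)
Step 4: fill(B) -> (A=3 B=4)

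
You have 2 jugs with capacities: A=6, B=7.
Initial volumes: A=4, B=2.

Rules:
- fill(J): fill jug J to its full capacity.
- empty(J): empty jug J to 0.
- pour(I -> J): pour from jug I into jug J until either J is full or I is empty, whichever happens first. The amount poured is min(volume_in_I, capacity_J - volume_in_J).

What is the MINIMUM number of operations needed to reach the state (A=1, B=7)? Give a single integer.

Answer: 2

Derivation:
BFS from (A=4, B=2). One shortest path:
  1. fill(A) -> (A=6 B=2)
  2. pour(A -> B) -> (A=1 B=7)
Reached target in 2 moves.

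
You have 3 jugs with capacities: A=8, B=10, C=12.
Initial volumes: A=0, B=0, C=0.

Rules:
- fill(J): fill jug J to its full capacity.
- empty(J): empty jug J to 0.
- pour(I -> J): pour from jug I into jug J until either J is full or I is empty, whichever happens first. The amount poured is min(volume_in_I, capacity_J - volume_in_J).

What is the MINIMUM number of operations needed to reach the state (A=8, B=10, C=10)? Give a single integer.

BFS from (A=0, B=0, C=0). One shortest path:
  1. fill(A) -> (A=8 B=0 C=0)
  2. fill(B) -> (A=8 B=10 C=0)
  3. pour(B -> C) -> (A=8 B=0 C=10)
  4. fill(B) -> (A=8 B=10 C=10)
Reached target in 4 moves.

Answer: 4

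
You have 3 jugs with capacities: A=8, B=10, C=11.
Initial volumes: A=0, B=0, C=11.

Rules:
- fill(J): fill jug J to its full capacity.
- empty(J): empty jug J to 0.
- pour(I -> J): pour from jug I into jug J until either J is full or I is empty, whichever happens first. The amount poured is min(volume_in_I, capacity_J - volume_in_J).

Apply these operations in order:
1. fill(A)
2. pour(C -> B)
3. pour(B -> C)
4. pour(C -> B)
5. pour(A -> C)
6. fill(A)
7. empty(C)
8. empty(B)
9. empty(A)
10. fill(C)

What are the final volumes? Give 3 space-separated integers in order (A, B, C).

Step 1: fill(A) -> (A=8 B=0 C=11)
Step 2: pour(C -> B) -> (A=8 B=10 C=1)
Step 3: pour(B -> C) -> (A=8 B=0 C=11)
Step 4: pour(C -> B) -> (A=8 B=10 C=1)
Step 5: pour(A -> C) -> (A=0 B=10 C=9)
Step 6: fill(A) -> (A=8 B=10 C=9)
Step 7: empty(C) -> (A=8 B=10 C=0)
Step 8: empty(B) -> (A=8 B=0 C=0)
Step 9: empty(A) -> (A=0 B=0 C=0)
Step 10: fill(C) -> (A=0 B=0 C=11)

Answer: 0 0 11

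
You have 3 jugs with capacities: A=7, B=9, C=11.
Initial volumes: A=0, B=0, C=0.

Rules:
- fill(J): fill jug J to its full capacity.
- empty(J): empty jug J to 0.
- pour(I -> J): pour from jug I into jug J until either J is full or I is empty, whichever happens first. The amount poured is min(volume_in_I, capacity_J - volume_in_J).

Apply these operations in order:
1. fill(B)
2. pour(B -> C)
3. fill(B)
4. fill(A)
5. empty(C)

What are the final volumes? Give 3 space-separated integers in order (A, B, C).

Answer: 7 9 0

Derivation:
Step 1: fill(B) -> (A=0 B=9 C=0)
Step 2: pour(B -> C) -> (A=0 B=0 C=9)
Step 3: fill(B) -> (A=0 B=9 C=9)
Step 4: fill(A) -> (A=7 B=9 C=9)
Step 5: empty(C) -> (A=7 B=9 C=0)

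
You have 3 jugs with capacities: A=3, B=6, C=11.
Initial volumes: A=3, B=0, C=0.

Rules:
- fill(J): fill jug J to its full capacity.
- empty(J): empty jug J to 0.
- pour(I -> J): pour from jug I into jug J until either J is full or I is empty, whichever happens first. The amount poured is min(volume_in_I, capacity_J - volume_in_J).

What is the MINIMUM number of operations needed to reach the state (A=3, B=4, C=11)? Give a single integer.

Answer: 6

Derivation:
BFS from (A=3, B=0, C=0). One shortest path:
  1. fill(B) -> (A=3 B=6 C=0)
  2. pour(A -> C) -> (A=0 B=6 C=3)
  3. fill(A) -> (A=3 B=6 C=3)
  4. pour(B -> C) -> (A=3 B=0 C=9)
  5. fill(B) -> (A=3 B=6 C=9)
  6. pour(B -> C) -> (A=3 B=4 C=11)
Reached target in 6 moves.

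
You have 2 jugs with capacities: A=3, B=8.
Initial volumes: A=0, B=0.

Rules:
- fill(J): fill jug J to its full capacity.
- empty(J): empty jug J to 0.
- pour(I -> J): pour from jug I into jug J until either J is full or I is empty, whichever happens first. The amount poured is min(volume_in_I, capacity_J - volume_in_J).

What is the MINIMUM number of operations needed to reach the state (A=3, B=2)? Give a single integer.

Answer: 4

Derivation:
BFS from (A=0, B=0). One shortest path:
  1. fill(B) -> (A=0 B=8)
  2. pour(B -> A) -> (A=3 B=5)
  3. empty(A) -> (A=0 B=5)
  4. pour(B -> A) -> (A=3 B=2)
Reached target in 4 moves.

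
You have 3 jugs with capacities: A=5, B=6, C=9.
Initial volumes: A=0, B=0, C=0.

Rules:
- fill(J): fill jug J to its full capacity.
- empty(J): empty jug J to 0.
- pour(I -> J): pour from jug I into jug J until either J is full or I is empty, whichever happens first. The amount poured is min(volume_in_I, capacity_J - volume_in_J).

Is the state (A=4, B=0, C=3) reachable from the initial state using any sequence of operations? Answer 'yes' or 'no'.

Answer: yes

Derivation:
BFS from (A=0, B=0, C=0):
  1. fill(C) -> (A=0 B=0 C=9)
  2. pour(C -> A) -> (A=5 B=0 C=4)
  3. empty(A) -> (A=0 B=0 C=4)
  4. pour(C -> A) -> (A=4 B=0 C=0)
  5. fill(C) -> (A=4 B=0 C=9)
  6. pour(C -> B) -> (A=4 B=6 C=3)
  7. empty(B) -> (A=4 B=0 C=3)
Target reached → yes.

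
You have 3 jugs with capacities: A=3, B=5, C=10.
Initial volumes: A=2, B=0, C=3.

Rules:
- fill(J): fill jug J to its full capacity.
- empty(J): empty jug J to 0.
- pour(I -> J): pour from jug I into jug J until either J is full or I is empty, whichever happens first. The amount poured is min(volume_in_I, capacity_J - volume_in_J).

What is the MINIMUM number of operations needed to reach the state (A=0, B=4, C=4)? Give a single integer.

BFS from (A=2, B=0, C=3). One shortest path:
  1. pour(A -> B) -> (A=0 B=2 C=3)
  2. fill(A) -> (A=3 B=2 C=3)
  3. pour(A -> C) -> (A=0 B=2 C=6)
  4. pour(B -> A) -> (A=2 B=0 C=6)
  5. pour(C -> B) -> (A=2 B=5 C=1)
  6. pour(B -> A) -> (A=3 B=4 C=1)
  7. pour(A -> C) -> (A=0 B=4 C=4)
Reached target in 7 moves.

Answer: 7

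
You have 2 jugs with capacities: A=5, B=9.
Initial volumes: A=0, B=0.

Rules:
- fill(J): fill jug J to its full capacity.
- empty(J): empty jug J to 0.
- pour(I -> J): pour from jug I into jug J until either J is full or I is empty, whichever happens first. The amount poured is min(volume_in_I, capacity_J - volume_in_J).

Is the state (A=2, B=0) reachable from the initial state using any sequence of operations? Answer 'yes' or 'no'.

BFS from (A=0, B=0):
  1. fill(A) -> (A=5 B=0)
  2. pour(A -> B) -> (A=0 B=5)
  3. fill(A) -> (A=5 B=5)
  4. pour(A -> B) -> (A=1 B=9)
  5. empty(B) -> (A=1 B=0)
  6. pour(A -> B) -> (A=0 B=1)
  7. fill(A) -> (A=5 B=1)
  8. pour(A -> B) -> (A=0 B=6)
  9. fill(A) -> (A=5 B=6)
  10. pour(A -> B) -> (A=2 B=9)
  11. empty(B) -> (A=2 B=0)
Target reached → yes.

Answer: yes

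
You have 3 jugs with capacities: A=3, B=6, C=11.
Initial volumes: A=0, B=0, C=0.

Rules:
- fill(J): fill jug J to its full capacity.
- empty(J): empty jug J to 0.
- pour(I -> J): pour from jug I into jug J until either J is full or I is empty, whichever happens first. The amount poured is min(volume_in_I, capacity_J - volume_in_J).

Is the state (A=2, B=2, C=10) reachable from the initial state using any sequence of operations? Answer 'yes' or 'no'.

BFS explored all 236 reachable states.
Reachable set includes: (0,0,0), (0,0,1), (0,0,2), (0,0,3), (0,0,4), (0,0,5), (0,0,6), (0,0,7), (0,0,8), (0,0,9), (0,0,10), (0,0,11) ...
Target (A=2, B=2, C=10) not in reachable set → no.

Answer: no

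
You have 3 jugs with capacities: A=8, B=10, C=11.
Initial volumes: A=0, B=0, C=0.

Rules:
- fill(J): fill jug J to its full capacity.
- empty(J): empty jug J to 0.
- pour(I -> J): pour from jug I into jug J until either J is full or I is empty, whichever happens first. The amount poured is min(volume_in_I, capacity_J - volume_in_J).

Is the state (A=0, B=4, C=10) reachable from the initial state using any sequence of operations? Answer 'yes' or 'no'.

BFS from (A=0, B=0, C=0):
  1. fill(B) -> (A=0 B=10 C=0)
  2. pour(B -> A) -> (A=8 B=2 C=0)
  3. empty(A) -> (A=0 B=2 C=0)
  4. pour(B -> A) -> (A=2 B=0 C=0)
  5. fill(B) -> (A=2 B=10 C=0)
  6. pour(B -> C) -> (A=2 B=0 C=10)
  7. fill(B) -> (A=2 B=10 C=10)
  8. pour(B -> A) -> (A=8 B=4 C=10)
  9. empty(A) -> (A=0 B=4 C=10)
Target reached → yes.

Answer: yes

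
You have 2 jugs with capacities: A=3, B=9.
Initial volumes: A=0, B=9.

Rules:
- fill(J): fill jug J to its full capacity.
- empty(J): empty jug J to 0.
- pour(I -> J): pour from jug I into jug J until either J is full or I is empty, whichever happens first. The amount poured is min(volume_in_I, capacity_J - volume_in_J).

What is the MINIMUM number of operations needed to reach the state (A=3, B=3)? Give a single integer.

BFS from (A=0, B=9). One shortest path:
  1. pour(B -> A) -> (A=3 B=6)
  2. empty(A) -> (A=0 B=6)
  3. pour(B -> A) -> (A=3 B=3)
Reached target in 3 moves.

Answer: 3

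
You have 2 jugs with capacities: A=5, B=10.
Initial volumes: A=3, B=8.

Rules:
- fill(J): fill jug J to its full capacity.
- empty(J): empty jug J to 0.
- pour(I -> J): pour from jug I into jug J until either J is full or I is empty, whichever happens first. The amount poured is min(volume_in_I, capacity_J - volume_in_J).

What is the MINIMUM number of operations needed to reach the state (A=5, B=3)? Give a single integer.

Answer: 2

Derivation:
BFS from (A=3, B=8). One shortest path:
  1. empty(A) -> (A=0 B=8)
  2. pour(B -> A) -> (A=5 B=3)
Reached target in 2 moves.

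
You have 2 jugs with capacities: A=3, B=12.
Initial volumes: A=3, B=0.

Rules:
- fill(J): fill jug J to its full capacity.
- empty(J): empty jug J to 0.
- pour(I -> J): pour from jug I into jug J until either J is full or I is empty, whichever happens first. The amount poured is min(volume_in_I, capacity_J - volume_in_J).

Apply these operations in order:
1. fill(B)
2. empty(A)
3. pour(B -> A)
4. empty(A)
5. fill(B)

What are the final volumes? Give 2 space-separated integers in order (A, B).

Answer: 0 12

Derivation:
Step 1: fill(B) -> (A=3 B=12)
Step 2: empty(A) -> (A=0 B=12)
Step 3: pour(B -> A) -> (A=3 B=9)
Step 4: empty(A) -> (A=0 B=9)
Step 5: fill(B) -> (A=0 B=12)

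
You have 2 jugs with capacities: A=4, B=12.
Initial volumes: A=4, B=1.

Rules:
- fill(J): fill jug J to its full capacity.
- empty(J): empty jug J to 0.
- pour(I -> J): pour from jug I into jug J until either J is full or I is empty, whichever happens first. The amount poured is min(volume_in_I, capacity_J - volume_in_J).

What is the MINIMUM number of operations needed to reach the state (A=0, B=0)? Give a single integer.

Answer: 2

Derivation:
BFS from (A=4, B=1). One shortest path:
  1. empty(A) -> (A=0 B=1)
  2. empty(B) -> (A=0 B=0)
Reached target in 2 moves.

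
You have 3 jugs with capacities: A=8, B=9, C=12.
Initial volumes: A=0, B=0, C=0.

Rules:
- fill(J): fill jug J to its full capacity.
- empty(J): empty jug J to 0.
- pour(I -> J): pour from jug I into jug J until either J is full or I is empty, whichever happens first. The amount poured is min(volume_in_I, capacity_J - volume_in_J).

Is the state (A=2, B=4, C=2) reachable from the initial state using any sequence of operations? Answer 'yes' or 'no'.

BFS explored all 554 reachable states.
Reachable set includes: (0,0,0), (0,0,1), (0,0,2), (0,0,3), (0,0,4), (0,0,5), (0,0,6), (0,0,7), (0,0,8), (0,0,9), (0,0,10), (0,0,11) ...
Target (A=2, B=4, C=2) not in reachable set → no.

Answer: no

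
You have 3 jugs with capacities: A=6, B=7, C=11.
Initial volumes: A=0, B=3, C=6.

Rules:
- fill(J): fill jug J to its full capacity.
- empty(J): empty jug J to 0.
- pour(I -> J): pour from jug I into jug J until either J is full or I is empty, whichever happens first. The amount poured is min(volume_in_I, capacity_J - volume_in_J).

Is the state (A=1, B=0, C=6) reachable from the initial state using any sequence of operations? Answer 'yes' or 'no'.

Answer: yes

Derivation:
BFS from (A=0, B=3, C=6):
  1. fill(B) -> (A=0 B=7 C=6)
  2. pour(B -> A) -> (A=6 B=1 C=6)
  3. empty(A) -> (A=0 B=1 C=6)
  4. pour(B -> A) -> (A=1 B=0 C=6)
Target reached → yes.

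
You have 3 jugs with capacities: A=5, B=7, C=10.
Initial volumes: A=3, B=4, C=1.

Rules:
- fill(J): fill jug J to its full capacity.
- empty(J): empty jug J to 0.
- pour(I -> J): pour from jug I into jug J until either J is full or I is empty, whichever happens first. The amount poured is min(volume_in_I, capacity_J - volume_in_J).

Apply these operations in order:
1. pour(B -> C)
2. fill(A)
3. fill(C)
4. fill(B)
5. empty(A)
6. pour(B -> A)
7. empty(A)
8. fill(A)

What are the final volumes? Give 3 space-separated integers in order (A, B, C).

Step 1: pour(B -> C) -> (A=3 B=0 C=5)
Step 2: fill(A) -> (A=5 B=0 C=5)
Step 3: fill(C) -> (A=5 B=0 C=10)
Step 4: fill(B) -> (A=5 B=7 C=10)
Step 5: empty(A) -> (A=0 B=7 C=10)
Step 6: pour(B -> A) -> (A=5 B=2 C=10)
Step 7: empty(A) -> (A=0 B=2 C=10)
Step 8: fill(A) -> (A=5 B=2 C=10)

Answer: 5 2 10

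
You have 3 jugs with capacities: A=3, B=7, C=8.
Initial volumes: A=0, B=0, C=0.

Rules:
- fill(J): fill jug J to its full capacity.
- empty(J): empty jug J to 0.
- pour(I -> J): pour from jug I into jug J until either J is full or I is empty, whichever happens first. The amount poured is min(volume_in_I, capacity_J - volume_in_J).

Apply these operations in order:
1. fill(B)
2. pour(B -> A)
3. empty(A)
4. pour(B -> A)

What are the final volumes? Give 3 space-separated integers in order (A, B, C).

Answer: 3 1 0

Derivation:
Step 1: fill(B) -> (A=0 B=7 C=0)
Step 2: pour(B -> A) -> (A=3 B=4 C=0)
Step 3: empty(A) -> (A=0 B=4 C=0)
Step 4: pour(B -> A) -> (A=3 B=1 C=0)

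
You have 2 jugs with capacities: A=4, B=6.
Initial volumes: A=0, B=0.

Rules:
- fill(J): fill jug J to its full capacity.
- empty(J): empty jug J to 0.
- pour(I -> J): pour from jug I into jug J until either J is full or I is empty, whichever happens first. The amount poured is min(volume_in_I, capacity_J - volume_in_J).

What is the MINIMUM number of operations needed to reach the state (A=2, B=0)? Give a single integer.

BFS from (A=0, B=0). One shortest path:
  1. fill(B) -> (A=0 B=6)
  2. pour(B -> A) -> (A=4 B=2)
  3. empty(A) -> (A=0 B=2)
  4. pour(B -> A) -> (A=2 B=0)
Reached target in 4 moves.

Answer: 4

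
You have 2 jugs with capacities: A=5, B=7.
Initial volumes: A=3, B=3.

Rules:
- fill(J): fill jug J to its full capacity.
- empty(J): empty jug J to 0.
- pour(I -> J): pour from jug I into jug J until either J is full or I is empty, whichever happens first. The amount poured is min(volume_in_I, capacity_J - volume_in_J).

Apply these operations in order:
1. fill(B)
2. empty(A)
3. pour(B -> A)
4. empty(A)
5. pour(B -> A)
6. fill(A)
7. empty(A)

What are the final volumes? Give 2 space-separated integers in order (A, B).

Step 1: fill(B) -> (A=3 B=7)
Step 2: empty(A) -> (A=0 B=7)
Step 3: pour(B -> A) -> (A=5 B=2)
Step 4: empty(A) -> (A=0 B=2)
Step 5: pour(B -> A) -> (A=2 B=0)
Step 6: fill(A) -> (A=5 B=0)
Step 7: empty(A) -> (A=0 B=0)

Answer: 0 0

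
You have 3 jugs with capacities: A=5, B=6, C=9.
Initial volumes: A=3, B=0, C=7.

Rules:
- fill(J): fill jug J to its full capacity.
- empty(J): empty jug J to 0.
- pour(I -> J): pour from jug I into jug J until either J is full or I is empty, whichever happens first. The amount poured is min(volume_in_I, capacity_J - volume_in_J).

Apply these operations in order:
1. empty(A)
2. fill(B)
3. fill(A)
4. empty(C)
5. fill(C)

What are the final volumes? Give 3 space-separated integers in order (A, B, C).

Answer: 5 6 9

Derivation:
Step 1: empty(A) -> (A=0 B=0 C=7)
Step 2: fill(B) -> (A=0 B=6 C=7)
Step 3: fill(A) -> (A=5 B=6 C=7)
Step 4: empty(C) -> (A=5 B=6 C=0)
Step 5: fill(C) -> (A=5 B=6 C=9)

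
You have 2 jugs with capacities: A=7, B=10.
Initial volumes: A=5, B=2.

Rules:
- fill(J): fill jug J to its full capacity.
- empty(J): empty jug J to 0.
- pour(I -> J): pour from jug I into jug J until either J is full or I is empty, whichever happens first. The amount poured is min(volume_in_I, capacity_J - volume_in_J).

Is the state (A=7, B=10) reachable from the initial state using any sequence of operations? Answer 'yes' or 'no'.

BFS from (A=5, B=2):
  1. fill(A) -> (A=7 B=2)
  2. fill(B) -> (A=7 B=10)
Target reached → yes.

Answer: yes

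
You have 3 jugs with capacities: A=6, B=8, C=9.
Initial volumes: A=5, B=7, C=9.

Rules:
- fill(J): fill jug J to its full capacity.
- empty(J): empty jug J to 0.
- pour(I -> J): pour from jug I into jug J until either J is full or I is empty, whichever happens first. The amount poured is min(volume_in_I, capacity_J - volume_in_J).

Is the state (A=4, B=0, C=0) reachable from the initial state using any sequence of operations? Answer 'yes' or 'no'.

Answer: yes

Derivation:
BFS from (A=5, B=7, C=9):
  1. empty(C) -> (A=5 B=7 C=0)
  2. pour(A -> B) -> (A=4 B=8 C=0)
  3. empty(B) -> (A=4 B=0 C=0)
Target reached → yes.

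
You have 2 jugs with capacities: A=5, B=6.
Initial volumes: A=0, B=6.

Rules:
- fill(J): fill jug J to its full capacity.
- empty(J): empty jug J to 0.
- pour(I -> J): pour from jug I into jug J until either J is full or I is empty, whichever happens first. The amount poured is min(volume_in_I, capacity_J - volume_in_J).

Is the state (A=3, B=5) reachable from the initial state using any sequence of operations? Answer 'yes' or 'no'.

BFS explored all 22 reachable states.
Reachable set includes: (0,0), (0,1), (0,2), (0,3), (0,4), (0,5), (0,6), (1,0), (1,6), (2,0), (2,6), (3,0) ...
Target (A=3, B=5) not in reachable set → no.

Answer: no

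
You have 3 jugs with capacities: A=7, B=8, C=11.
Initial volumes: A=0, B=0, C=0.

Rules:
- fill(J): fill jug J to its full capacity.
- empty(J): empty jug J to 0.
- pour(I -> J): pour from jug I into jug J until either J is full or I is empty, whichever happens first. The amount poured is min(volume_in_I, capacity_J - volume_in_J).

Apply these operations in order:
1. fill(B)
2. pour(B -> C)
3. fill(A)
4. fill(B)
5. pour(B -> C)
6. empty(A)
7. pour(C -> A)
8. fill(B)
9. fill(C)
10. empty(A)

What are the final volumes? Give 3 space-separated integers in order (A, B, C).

Answer: 0 8 11

Derivation:
Step 1: fill(B) -> (A=0 B=8 C=0)
Step 2: pour(B -> C) -> (A=0 B=0 C=8)
Step 3: fill(A) -> (A=7 B=0 C=8)
Step 4: fill(B) -> (A=7 B=8 C=8)
Step 5: pour(B -> C) -> (A=7 B=5 C=11)
Step 6: empty(A) -> (A=0 B=5 C=11)
Step 7: pour(C -> A) -> (A=7 B=5 C=4)
Step 8: fill(B) -> (A=7 B=8 C=4)
Step 9: fill(C) -> (A=7 B=8 C=11)
Step 10: empty(A) -> (A=0 B=8 C=11)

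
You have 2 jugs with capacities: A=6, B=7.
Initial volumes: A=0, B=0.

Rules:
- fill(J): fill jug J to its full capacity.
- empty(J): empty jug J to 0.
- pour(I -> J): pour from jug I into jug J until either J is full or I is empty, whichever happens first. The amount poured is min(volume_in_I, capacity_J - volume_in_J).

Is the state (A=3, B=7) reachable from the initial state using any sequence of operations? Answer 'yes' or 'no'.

BFS from (A=0, B=0):
  1. fill(A) -> (A=6 B=0)
  2. pour(A -> B) -> (A=0 B=6)
  3. fill(A) -> (A=6 B=6)
  4. pour(A -> B) -> (A=5 B=7)
  5. empty(B) -> (A=5 B=0)
  6. pour(A -> B) -> (A=0 B=5)
  7. fill(A) -> (A=6 B=5)
  8. pour(A -> B) -> (A=4 B=7)
  9. empty(B) -> (A=4 B=0)
  10. pour(A -> B) -> (A=0 B=4)
  11. fill(A) -> (A=6 B=4)
  12. pour(A -> B) -> (A=3 B=7)
Target reached → yes.

Answer: yes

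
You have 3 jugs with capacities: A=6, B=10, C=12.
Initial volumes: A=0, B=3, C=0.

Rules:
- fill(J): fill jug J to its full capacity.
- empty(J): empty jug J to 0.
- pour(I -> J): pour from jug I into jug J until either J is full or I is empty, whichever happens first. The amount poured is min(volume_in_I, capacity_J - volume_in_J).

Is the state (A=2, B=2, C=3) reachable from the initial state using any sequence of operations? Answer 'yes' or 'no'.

Answer: no

Derivation:
BFS explored all 380 reachable states.
Reachable set includes: (0,0,0), (0,0,1), (0,0,2), (0,0,3), (0,0,4), (0,0,5), (0,0,6), (0,0,7), (0,0,8), (0,0,9), (0,0,10), (0,0,11) ...
Target (A=2, B=2, C=3) not in reachable set → no.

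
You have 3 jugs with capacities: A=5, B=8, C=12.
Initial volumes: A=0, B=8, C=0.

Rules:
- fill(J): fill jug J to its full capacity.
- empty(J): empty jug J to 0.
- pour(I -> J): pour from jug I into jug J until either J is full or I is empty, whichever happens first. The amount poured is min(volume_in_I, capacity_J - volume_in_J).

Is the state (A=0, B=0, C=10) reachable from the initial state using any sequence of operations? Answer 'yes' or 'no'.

BFS from (A=0, B=8, C=0):
  1. fill(A) -> (A=5 B=8 C=0)
  2. empty(B) -> (A=5 B=0 C=0)
  3. pour(A -> C) -> (A=0 B=0 C=5)
  4. fill(A) -> (A=5 B=0 C=5)
  5. pour(A -> C) -> (A=0 B=0 C=10)
Target reached → yes.

Answer: yes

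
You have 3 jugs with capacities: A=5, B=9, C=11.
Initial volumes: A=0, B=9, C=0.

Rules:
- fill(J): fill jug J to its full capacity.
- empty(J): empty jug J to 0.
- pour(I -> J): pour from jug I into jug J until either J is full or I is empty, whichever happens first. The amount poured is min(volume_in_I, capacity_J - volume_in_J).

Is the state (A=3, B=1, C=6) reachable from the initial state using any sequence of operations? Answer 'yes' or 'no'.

Answer: no

Derivation:
BFS explored all 400 reachable states.
Reachable set includes: (0,0,0), (0,0,1), (0,0,2), (0,0,3), (0,0,4), (0,0,5), (0,0,6), (0,0,7), (0,0,8), (0,0,9), (0,0,10), (0,0,11) ...
Target (A=3, B=1, C=6) not in reachable set → no.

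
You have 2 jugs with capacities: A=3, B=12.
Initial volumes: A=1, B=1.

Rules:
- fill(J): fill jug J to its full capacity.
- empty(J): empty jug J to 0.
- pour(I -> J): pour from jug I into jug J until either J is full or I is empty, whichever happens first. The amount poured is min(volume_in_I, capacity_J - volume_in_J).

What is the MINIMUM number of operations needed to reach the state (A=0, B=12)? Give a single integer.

Answer: 2

Derivation:
BFS from (A=1, B=1). One shortest path:
  1. empty(A) -> (A=0 B=1)
  2. fill(B) -> (A=0 B=12)
Reached target in 2 moves.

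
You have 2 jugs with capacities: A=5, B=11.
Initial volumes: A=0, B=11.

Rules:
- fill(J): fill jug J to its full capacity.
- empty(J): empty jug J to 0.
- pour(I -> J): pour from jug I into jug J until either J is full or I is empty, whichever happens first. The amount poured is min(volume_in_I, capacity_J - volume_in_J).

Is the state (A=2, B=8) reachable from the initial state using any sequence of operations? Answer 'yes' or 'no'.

Answer: no

Derivation:
BFS explored all 32 reachable states.
Reachable set includes: (0,0), (0,1), (0,2), (0,3), (0,4), (0,5), (0,6), (0,7), (0,8), (0,9), (0,10), (0,11) ...
Target (A=2, B=8) not in reachable set → no.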